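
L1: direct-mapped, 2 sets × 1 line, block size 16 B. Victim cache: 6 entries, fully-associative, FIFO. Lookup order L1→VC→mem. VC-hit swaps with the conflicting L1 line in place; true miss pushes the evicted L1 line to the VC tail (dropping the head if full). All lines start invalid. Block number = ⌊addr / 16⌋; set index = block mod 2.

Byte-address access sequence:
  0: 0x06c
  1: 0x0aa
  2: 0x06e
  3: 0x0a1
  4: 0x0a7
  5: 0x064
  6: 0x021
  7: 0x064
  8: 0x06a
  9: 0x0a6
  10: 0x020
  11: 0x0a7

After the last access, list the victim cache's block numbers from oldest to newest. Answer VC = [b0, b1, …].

0: 0x6c (blk 6, set 0) → MISS  vc=[]
1: 0xaa (blk 10, set 0) → MISS  vc=[6]
2: 0x6e (blk 6, set 0) → VC-HIT  vc=[10]
3: 0xa1 (blk 10, set 0) → VC-HIT  vc=[6]
4: 0xa7 (blk 10, set 0) → L1-HIT  vc=[6]
5: 0x64 (blk 6, set 0) → VC-HIT  vc=[10]
6: 0x21 (blk 2, set 0) → MISS  vc=[10, 6]
7: 0x64 (blk 6, set 0) → VC-HIT  vc=[10, 2]
8: 0x6a (blk 6, set 0) → L1-HIT  vc=[10, 2]
9: 0xa6 (blk 10, set 0) → VC-HIT  vc=[6, 2]
10: 0x20 (blk 2, set 0) → VC-HIT  vc=[6, 10]
11: 0xa7 (blk 10, set 0) → VC-HIT  vc=[6, 2]

VC = [6, 2]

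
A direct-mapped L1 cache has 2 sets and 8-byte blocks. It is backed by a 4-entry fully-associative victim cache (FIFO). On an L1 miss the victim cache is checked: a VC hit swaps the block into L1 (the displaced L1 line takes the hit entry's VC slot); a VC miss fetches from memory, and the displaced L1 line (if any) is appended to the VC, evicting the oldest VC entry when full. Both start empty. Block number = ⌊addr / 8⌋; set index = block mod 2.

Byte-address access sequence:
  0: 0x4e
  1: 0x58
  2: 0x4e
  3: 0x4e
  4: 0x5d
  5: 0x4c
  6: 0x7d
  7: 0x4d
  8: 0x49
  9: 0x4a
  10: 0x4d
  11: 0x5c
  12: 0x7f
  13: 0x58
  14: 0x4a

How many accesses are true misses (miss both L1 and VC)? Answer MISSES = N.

MISSES = 3

0: 0x4e (blk 9, set 1) → MISS  vc=[]
1: 0x58 (blk 11, set 1) → MISS  vc=[9]
2: 0x4e (blk 9, set 1) → VC-HIT  vc=[11]
3: 0x4e (blk 9, set 1) → L1-HIT  vc=[11]
4: 0x5d (blk 11, set 1) → VC-HIT  vc=[9]
5: 0x4c (blk 9, set 1) → VC-HIT  vc=[11]
6: 0x7d (blk 15, set 1) → MISS  vc=[11, 9]
7: 0x4d (blk 9, set 1) → VC-HIT  vc=[11, 15]
8: 0x49 (blk 9, set 1) → L1-HIT  vc=[11, 15]
9: 0x4a (blk 9, set 1) → L1-HIT  vc=[11, 15]
10: 0x4d (blk 9, set 1) → L1-HIT  vc=[11, 15]
11: 0x5c (blk 11, set 1) → VC-HIT  vc=[9, 15]
12: 0x7f (blk 15, set 1) → VC-HIT  vc=[9, 11]
13: 0x58 (blk 11, set 1) → VC-HIT  vc=[9, 15]
14: 0x4a (blk 9, set 1) → VC-HIT  vc=[11, 15]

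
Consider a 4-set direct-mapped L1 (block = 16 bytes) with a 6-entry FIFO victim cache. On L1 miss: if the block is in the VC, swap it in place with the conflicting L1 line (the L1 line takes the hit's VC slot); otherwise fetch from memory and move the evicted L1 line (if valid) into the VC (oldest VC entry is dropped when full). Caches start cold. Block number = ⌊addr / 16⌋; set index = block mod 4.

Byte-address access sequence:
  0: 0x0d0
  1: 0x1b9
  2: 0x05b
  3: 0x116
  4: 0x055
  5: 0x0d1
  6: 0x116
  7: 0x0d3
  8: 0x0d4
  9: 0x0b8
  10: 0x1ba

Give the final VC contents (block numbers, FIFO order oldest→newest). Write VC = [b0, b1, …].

VC = [5, 17, 11]

#0 0xd0→b13/s1 MISS; vc=[]
#1 0x1b9→b27/s3 MISS; vc=[]
#2 0x5b→b5/s1 MISS; vc=[13]
#3 0x116→b17/s1 MISS; vc=[13,5]
#4 0x55→b5/s1 VC-HIT; vc=[13,17]
#5 0xd1→b13/s1 VC-HIT; vc=[5,17]
#6 0x116→b17/s1 VC-HIT; vc=[5,13]
#7 0xd3→b13/s1 VC-HIT; vc=[5,17]
#8 0xd4→b13/s1 L1-HIT; vc=[5,17]
#9 0xb8→b11/s3 MISS; vc=[5,17,27]
#10 0x1ba→b27/s3 VC-HIT; vc=[5,17,11]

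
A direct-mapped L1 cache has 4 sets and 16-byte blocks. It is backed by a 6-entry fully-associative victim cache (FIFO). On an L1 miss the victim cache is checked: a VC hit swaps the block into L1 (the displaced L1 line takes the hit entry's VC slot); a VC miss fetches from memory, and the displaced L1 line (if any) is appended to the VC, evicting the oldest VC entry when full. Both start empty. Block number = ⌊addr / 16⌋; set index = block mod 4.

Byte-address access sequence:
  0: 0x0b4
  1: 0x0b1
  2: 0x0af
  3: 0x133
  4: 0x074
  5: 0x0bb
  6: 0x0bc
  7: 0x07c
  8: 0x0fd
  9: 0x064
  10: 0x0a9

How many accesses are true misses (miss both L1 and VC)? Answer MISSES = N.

MISSES = 6

  [0] addr=0xb4 blk=11 s=3: MISS | VC []
  [1] addr=0xb1 blk=11 s=3: L1-HIT | VC []
  [2] addr=0xaf blk=10 s=2: MISS | VC []
  [3] addr=0x133 blk=19 s=3: MISS | VC [11]
  [4] addr=0x74 blk=7 s=3: MISS | VC [11, 19]
  [5] addr=0xbb blk=11 s=3: VC-HIT | VC [7, 19]
  [6] addr=0xbc blk=11 s=3: L1-HIT | VC [7, 19]
  [7] addr=0x7c blk=7 s=3: VC-HIT | VC [11, 19]
  [8] addr=0xfd blk=15 s=3: MISS | VC [11, 19, 7]
  [9] addr=0x64 blk=6 s=2: MISS | VC [11, 19, 7, 10]
  [10] addr=0xa9 blk=10 s=2: VC-HIT | VC [11, 19, 7, 6]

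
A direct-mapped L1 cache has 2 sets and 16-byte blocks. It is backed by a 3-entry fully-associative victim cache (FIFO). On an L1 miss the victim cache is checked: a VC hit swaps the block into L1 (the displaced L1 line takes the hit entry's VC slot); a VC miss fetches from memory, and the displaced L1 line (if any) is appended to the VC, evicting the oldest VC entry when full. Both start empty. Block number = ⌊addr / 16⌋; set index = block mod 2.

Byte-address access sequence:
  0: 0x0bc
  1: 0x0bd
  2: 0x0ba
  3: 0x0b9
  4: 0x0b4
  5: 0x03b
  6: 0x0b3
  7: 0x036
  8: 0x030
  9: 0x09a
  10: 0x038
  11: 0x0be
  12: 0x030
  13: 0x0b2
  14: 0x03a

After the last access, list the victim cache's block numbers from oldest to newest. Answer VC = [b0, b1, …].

VC = [11, 9]

0: 0xbc (blk 11, set 1) → MISS  vc=[]
1: 0xbd (blk 11, set 1) → L1-HIT  vc=[]
2: 0xba (blk 11, set 1) → L1-HIT  vc=[]
3: 0xb9 (blk 11, set 1) → L1-HIT  vc=[]
4: 0xb4 (blk 11, set 1) → L1-HIT  vc=[]
5: 0x3b (blk 3, set 1) → MISS  vc=[11]
6: 0xb3 (blk 11, set 1) → VC-HIT  vc=[3]
7: 0x36 (blk 3, set 1) → VC-HIT  vc=[11]
8: 0x30 (blk 3, set 1) → L1-HIT  vc=[11]
9: 0x9a (blk 9, set 1) → MISS  vc=[11, 3]
10: 0x38 (blk 3, set 1) → VC-HIT  vc=[11, 9]
11: 0xbe (blk 11, set 1) → VC-HIT  vc=[3, 9]
12: 0x30 (blk 3, set 1) → VC-HIT  vc=[11, 9]
13: 0xb2 (blk 11, set 1) → VC-HIT  vc=[3, 9]
14: 0x3a (blk 3, set 1) → VC-HIT  vc=[11, 9]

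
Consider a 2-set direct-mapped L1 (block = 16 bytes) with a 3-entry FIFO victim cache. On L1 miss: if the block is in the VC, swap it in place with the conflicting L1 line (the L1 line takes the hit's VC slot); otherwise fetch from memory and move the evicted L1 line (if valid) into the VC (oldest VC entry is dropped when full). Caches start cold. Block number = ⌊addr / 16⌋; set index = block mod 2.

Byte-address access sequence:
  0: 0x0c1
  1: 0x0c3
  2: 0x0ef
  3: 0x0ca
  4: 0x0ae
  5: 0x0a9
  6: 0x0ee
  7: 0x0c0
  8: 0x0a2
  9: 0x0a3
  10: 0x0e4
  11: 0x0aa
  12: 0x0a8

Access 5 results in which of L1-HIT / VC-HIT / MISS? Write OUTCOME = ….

#0 0xc1→b12/s0 MISS; vc=[]
#1 0xc3→b12/s0 L1-HIT; vc=[]
#2 0xef→b14/s0 MISS; vc=[12]
#3 0xca→b12/s0 VC-HIT; vc=[14]
#4 0xae→b10/s0 MISS; vc=[14,12]
#5 0xa9→b10/s0 L1-HIT; vc=[14,12]
#6 0xee→b14/s0 VC-HIT; vc=[10,12]
#7 0xc0→b12/s0 VC-HIT; vc=[10,14]
#8 0xa2→b10/s0 VC-HIT; vc=[12,14]
#9 0xa3→b10/s0 L1-HIT; vc=[12,14]
#10 0xe4→b14/s0 VC-HIT; vc=[12,10]
#11 0xaa→b10/s0 VC-HIT; vc=[12,14]
#12 0xa8→b10/s0 L1-HIT; vc=[12,14]

OUTCOME = L1-HIT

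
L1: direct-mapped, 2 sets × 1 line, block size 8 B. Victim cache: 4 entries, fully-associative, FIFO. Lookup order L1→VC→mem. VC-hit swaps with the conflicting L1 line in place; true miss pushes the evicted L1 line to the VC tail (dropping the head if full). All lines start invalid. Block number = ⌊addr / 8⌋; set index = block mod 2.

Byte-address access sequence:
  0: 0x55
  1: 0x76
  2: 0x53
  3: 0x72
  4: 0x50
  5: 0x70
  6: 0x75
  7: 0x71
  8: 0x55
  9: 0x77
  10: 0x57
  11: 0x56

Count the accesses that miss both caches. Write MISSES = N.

MISSES = 2

  [0] addr=0x55 blk=10 s=0: MISS | VC []
  [1] addr=0x76 blk=14 s=0: MISS | VC [10]
  [2] addr=0x53 blk=10 s=0: VC-HIT | VC [14]
  [3] addr=0x72 blk=14 s=0: VC-HIT | VC [10]
  [4] addr=0x50 blk=10 s=0: VC-HIT | VC [14]
  [5] addr=0x70 blk=14 s=0: VC-HIT | VC [10]
  [6] addr=0x75 blk=14 s=0: L1-HIT | VC [10]
  [7] addr=0x71 blk=14 s=0: L1-HIT | VC [10]
  [8] addr=0x55 blk=10 s=0: VC-HIT | VC [14]
  [9] addr=0x77 blk=14 s=0: VC-HIT | VC [10]
  [10] addr=0x57 blk=10 s=0: VC-HIT | VC [14]
  [11] addr=0x56 blk=10 s=0: L1-HIT | VC [14]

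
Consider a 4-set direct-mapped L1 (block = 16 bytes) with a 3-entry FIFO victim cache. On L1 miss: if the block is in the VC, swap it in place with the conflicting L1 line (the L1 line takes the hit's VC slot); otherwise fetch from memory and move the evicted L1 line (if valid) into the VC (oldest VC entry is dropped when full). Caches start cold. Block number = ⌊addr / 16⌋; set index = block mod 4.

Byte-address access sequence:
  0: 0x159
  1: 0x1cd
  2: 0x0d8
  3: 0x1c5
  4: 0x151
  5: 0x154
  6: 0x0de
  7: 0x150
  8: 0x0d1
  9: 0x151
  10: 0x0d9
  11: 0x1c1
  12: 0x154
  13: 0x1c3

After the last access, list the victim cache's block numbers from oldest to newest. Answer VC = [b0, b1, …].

VC = [13]

0: 0x159 (blk 21, set 1) → MISS  vc=[]
1: 0x1cd (blk 28, set 0) → MISS  vc=[]
2: 0xd8 (blk 13, set 1) → MISS  vc=[21]
3: 0x1c5 (blk 28, set 0) → L1-HIT  vc=[21]
4: 0x151 (blk 21, set 1) → VC-HIT  vc=[13]
5: 0x154 (blk 21, set 1) → L1-HIT  vc=[13]
6: 0xde (blk 13, set 1) → VC-HIT  vc=[21]
7: 0x150 (blk 21, set 1) → VC-HIT  vc=[13]
8: 0xd1 (blk 13, set 1) → VC-HIT  vc=[21]
9: 0x151 (blk 21, set 1) → VC-HIT  vc=[13]
10: 0xd9 (blk 13, set 1) → VC-HIT  vc=[21]
11: 0x1c1 (blk 28, set 0) → L1-HIT  vc=[21]
12: 0x154 (blk 21, set 1) → VC-HIT  vc=[13]
13: 0x1c3 (blk 28, set 0) → L1-HIT  vc=[13]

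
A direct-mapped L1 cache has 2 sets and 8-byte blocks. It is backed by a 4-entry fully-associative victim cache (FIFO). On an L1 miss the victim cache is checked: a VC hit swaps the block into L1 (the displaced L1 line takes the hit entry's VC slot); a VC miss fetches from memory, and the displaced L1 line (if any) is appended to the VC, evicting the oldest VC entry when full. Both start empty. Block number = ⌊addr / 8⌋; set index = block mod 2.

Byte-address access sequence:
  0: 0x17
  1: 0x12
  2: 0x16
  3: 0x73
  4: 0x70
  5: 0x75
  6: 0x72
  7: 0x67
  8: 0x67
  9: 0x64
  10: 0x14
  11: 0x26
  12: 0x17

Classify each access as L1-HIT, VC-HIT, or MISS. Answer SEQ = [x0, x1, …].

SEQ = [MISS, L1-HIT, L1-HIT, MISS, L1-HIT, L1-HIT, L1-HIT, MISS, L1-HIT, L1-HIT, VC-HIT, MISS, VC-HIT]

0: 0x17 (blk 2, set 0) → MISS  vc=[]
1: 0x12 (blk 2, set 0) → L1-HIT  vc=[]
2: 0x16 (blk 2, set 0) → L1-HIT  vc=[]
3: 0x73 (blk 14, set 0) → MISS  vc=[2]
4: 0x70 (blk 14, set 0) → L1-HIT  vc=[2]
5: 0x75 (blk 14, set 0) → L1-HIT  vc=[2]
6: 0x72 (blk 14, set 0) → L1-HIT  vc=[2]
7: 0x67 (blk 12, set 0) → MISS  vc=[2, 14]
8: 0x67 (blk 12, set 0) → L1-HIT  vc=[2, 14]
9: 0x64 (blk 12, set 0) → L1-HIT  vc=[2, 14]
10: 0x14 (blk 2, set 0) → VC-HIT  vc=[12, 14]
11: 0x26 (blk 4, set 0) → MISS  vc=[12, 14, 2]
12: 0x17 (blk 2, set 0) → VC-HIT  vc=[12, 14, 4]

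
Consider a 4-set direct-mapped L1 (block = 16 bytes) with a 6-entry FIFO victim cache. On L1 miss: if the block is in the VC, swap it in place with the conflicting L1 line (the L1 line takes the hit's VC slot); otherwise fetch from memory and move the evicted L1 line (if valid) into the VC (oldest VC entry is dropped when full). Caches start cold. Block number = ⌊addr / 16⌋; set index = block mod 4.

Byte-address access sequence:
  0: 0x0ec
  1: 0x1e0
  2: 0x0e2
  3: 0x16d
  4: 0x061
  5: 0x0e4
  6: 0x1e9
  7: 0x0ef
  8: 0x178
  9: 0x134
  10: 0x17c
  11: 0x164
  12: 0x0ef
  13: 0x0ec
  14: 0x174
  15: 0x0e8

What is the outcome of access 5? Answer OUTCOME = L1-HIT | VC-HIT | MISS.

OUTCOME = VC-HIT

#0 0xec→b14/s2 MISS; vc=[]
#1 0x1e0→b30/s2 MISS; vc=[14]
#2 0xe2→b14/s2 VC-HIT; vc=[30]
#3 0x16d→b22/s2 MISS; vc=[30,14]
#4 0x61→b6/s2 MISS; vc=[30,14,22]
#5 0xe4→b14/s2 VC-HIT; vc=[30,6,22]
#6 0x1e9→b30/s2 VC-HIT; vc=[14,6,22]
#7 0xef→b14/s2 VC-HIT; vc=[30,6,22]
#8 0x178→b23/s3 MISS; vc=[30,6,22]
#9 0x134→b19/s3 MISS; vc=[30,6,22,23]
#10 0x17c→b23/s3 VC-HIT; vc=[30,6,22,19]
#11 0x164→b22/s2 VC-HIT; vc=[30,6,14,19]
#12 0xef→b14/s2 VC-HIT; vc=[30,6,22,19]
#13 0xec→b14/s2 L1-HIT; vc=[30,6,22,19]
#14 0x174→b23/s3 L1-HIT; vc=[30,6,22,19]
#15 0xe8→b14/s2 L1-HIT; vc=[30,6,22,19]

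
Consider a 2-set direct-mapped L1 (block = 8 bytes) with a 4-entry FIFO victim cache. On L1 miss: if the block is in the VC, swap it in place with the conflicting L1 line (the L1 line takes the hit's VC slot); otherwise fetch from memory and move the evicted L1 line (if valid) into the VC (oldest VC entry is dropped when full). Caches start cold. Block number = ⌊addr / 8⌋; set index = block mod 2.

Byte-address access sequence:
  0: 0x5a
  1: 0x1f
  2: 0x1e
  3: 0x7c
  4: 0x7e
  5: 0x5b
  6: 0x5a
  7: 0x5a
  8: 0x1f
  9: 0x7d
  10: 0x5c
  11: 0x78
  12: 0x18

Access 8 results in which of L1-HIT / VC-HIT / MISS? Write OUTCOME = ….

0: 0x5a (blk 11, set 1) → MISS  vc=[]
1: 0x1f (blk 3, set 1) → MISS  vc=[11]
2: 0x1e (blk 3, set 1) → L1-HIT  vc=[11]
3: 0x7c (blk 15, set 1) → MISS  vc=[11, 3]
4: 0x7e (blk 15, set 1) → L1-HIT  vc=[11, 3]
5: 0x5b (blk 11, set 1) → VC-HIT  vc=[15, 3]
6: 0x5a (blk 11, set 1) → L1-HIT  vc=[15, 3]
7: 0x5a (blk 11, set 1) → L1-HIT  vc=[15, 3]
8: 0x1f (blk 3, set 1) → VC-HIT  vc=[15, 11]
9: 0x7d (blk 15, set 1) → VC-HIT  vc=[3, 11]
10: 0x5c (blk 11, set 1) → VC-HIT  vc=[3, 15]
11: 0x78 (blk 15, set 1) → VC-HIT  vc=[3, 11]
12: 0x18 (blk 3, set 1) → VC-HIT  vc=[15, 11]

OUTCOME = VC-HIT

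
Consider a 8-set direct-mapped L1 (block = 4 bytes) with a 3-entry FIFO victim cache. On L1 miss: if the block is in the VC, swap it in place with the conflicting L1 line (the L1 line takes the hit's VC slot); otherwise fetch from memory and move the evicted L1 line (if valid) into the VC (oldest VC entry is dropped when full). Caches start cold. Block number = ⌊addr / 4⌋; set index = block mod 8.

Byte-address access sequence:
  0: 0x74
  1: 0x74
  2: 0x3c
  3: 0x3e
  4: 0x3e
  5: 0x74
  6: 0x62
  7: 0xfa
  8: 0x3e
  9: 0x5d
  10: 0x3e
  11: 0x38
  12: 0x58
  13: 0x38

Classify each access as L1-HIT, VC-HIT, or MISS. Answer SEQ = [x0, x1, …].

SEQ = [MISS, L1-HIT, MISS, L1-HIT, L1-HIT, L1-HIT, MISS, MISS, L1-HIT, MISS, VC-HIT, MISS, MISS, VC-HIT]

  [0] addr=0x74 blk=29 s=5: MISS | VC []
  [1] addr=0x74 blk=29 s=5: L1-HIT | VC []
  [2] addr=0x3c blk=15 s=7: MISS | VC []
  [3] addr=0x3e blk=15 s=7: L1-HIT | VC []
  [4] addr=0x3e blk=15 s=7: L1-HIT | VC []
  [5] addr=0x74 blk=29 s=5: L1-HIT | VC []
  [6] addr=0x62 blk=24 s=0: MISS | VC []
  [7] addr=0xfa blk=62 s=6: MISS | VC []
  [8] addr=0x3e blk=15 s=7: L1-HIT | VC []
  [9] addr=0x5d blk=23 s=7: MISS | VC [15]
  [10] addr=0x3e blk=15 s=7: VC-HIT | VC [23]
  [11] addr=0x38 blk=14 s=6: MISS | VC [23, 62]
  [12] addr=0x58 blk=22 s=6: MISS | VC [23, 62, 14]
  [13] addr=0x38 blk=14 s=6: VC-HIT | VC [23, 62, 22]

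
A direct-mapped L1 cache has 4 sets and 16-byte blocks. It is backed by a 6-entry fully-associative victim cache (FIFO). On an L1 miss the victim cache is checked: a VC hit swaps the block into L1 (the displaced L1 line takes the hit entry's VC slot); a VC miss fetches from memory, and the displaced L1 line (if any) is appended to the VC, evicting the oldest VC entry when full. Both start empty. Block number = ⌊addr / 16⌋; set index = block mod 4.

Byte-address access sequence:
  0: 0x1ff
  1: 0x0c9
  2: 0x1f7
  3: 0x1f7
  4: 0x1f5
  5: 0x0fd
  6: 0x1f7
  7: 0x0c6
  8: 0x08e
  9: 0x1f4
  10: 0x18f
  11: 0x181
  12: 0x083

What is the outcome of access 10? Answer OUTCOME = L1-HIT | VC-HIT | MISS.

  [0] addr=0x1ff blk=31 s=3: MISS | VC []
  [1] addr=0xc9 blk=12 s=0: MISS | VC []
  [2] addr=0x1f7 blk=31 s=3: L1-HIT | VC []
  [3] addr=0x1f7 blk=31 s=3: L1-HIT | VC []
  [4] addr=0x1f5 blk=31 s=3: L1-HIT | VC []
  [5] addr=0xfd blk=15 s=3: MISS | VC [31]
  [6] addr=0x1f7 blk=31 s=3: VC-HIT | VC [15]
  [7] addr=0xc6 blk=12 s=0: L1-HIT | VC [15]
  [8] addr=0x8e blk=8 s=0: MISS | VC [15, 12]
  [9] addr=0x1f4 blk=31 s=3: L1-HIT | VC [15, 12]
  [10] addr=0x18f blk=24 s=0: MISS | VC [15, 12, 8]
  [11] addr=0x181 blk=24 s=0: L1-HIT | VC [15, 12, 8]
  [12] addr=0x83 blk=8 s=0: VC-HIT | VC [15, 12, 24]

OUTCOME = MISS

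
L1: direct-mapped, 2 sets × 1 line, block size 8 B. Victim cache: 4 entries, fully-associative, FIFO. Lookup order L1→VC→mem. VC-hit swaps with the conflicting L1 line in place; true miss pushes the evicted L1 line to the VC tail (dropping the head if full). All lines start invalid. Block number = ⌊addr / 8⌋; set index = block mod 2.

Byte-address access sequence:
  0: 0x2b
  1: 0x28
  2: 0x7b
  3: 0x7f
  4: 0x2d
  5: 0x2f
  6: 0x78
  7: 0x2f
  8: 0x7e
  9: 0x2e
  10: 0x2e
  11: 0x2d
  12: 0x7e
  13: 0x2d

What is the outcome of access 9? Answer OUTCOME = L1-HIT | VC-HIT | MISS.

OUTCOME = VC-HIT

0: 0x2b (blk 5, set 1) → MISS  vc=[]
1: 0x28 (blk 5, set 1) → L1-HIT  vc=[]
2: 0x7b (blk 15, set 1) → MISS  vc=[5]
3: 0x7f (blk 15, set 1) → L1-HIT  vc=[5]
4: 0x2d (blk 5, set 1) → VC-HIT  vc=[15]
5: 0x2f (blk 5, set 1) → L1-HIT  vc=[15]
6: 0x78 (blk 15, set 1) → VC-HIT  vc=[5]
7: 0x2f (blk 5, set 1) → VC-HIT  vc=[15]
8: 0x7e (blk 15, set 1) → VC-HIT  vc=[5]
9: 0x2e (blk 5, set 1) → VC-HIT  vc=[15]
10: 0x2e (blk 5, set 1) → L1-HIT  vc=[15]
11: 0x2d (blk 5, set 1) → L1-HIT  vc=[15]
12: 0x7e (blk 15, set 1) → VC-HIT  vc=[5]
13: 0x2d (blk 5, set 1) → VC-HIT  vc=[15]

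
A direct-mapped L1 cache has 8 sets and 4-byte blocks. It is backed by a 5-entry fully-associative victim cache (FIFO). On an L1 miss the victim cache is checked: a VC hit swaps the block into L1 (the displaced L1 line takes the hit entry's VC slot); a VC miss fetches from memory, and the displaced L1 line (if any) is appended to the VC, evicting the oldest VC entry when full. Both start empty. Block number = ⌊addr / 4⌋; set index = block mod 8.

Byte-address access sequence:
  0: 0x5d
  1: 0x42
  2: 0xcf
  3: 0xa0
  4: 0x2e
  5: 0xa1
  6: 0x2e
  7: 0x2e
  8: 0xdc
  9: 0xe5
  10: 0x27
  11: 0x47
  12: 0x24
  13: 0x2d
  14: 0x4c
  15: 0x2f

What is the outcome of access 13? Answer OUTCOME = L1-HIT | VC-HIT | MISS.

OUTCOME = L1-HIT

  [0] addr=0x5d blk=23 s=7: MISS | VC []
  [1] addr=0x42 blk=16 s=0: MISS | VC []
  [2] addr=0xcf blk=51 s=3: MISS | VC []
  [3] addr=0xa0 blk=40 s=0: MISS | VC [16]
  [4] addr=0x2e blk=11 s=3: MISS | VC [16, 51]
  [5] addr=0xa1 blk=40 s=0: L1-HIT | VC [16, 51]
  [6] addr=0x2e blk=11 s=3: L1-HIT | VC [16, 51]
  [7] addr=0x2e blk=11 s=3: L1-HIT | VC [16, 51]
  [8] addr=0xdc blk=55 s=7: MISS | VC [16, 51, 23]
  [9] addr=0xe5 blk=57 s=1: MISS | VC [16, 51, 23]
  [10] addr=0x27 blk=9 s=1: MISS | VC [16, 51, 23, 57]
  [11] addr=0x47 blk=17 s=1: MISS | VC [16, 51, 23, 57, 9]
  [12] addr=0x24 blk=9 s=1: VC-HIT | VC [16, 51, 23, 57, 17]
  [13] addr=0x2d blk=11 s=3: L1-HIT | VC [16, 51, 23, 57, 17]
  [14] addr=0x4c blk=19 s=3: MISS | VC [51, 23, 57, 17, 11]
  [15] addr=0x2f blk=11 s=3: VC-HIT | VC [51, 23, 57, 17, 19]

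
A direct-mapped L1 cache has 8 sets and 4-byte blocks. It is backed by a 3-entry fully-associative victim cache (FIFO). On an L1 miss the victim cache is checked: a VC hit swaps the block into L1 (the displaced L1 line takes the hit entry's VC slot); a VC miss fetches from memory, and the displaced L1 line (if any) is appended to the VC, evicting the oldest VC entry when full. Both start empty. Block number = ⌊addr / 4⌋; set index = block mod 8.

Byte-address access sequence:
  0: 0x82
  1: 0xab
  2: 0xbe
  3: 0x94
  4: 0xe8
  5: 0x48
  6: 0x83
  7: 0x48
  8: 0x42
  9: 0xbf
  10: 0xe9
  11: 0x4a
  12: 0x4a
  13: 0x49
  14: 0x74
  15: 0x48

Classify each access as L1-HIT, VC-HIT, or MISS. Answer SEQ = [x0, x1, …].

SEQ = [MISS, MISS, MISS, MISS, MISS, MISS, L1-HIT, L1-HIT, MISS, L1-HIT, VC-HIT, VC-HIT, L1-HIT, L1-HIT, MISS, L1-HIT]

  [0] addr=0x82 blk=32 s=0: MISS | VC []
  [1] addr=0xab blk=42 s=2: MISS | VC []
  [2] addr=0xbe blk=47 s=7: MISS | VC []
  [3] addr=0x94 blk=37 s=5: MISS | VC []
  [4] addr=0xe8 blk=58 s=2: MISS | VC [42]
  [5] addr=0x48 blk=18 s=2: MISS | VC [42, 58]
  [6] addr=0x83 blk=32 s=0: L1-HIT | VC [42, 58]
  [7] addr=0x48 blk=18 s=2: L1-HIT | VC [42, 58]
  [8] addr=0x42 blk=16 s=0: MISS | VC [42, 58, 32]
  [9] addr=0xbf blk=47 s=7: L1-HIT | VC [42, 58, 32]
  [10] addr=0xe9 blk=58 s=2: VC-HIT | VC [42, 18, 32]
  [11] addr=0x4a blk=18 s=2: VC-HIT | VC [42, 58, 32]
  [12] addr=0x4a blk=18 s=2: L1-HIT | VC [42, 58, 32]
  [13] addr=0x49 blk=18 s=2: L1-HIT | VC [42, 58, 32]
  [14] addr=0x74 blk=29 s=5: MISS | VC [58, 32, 37]
  [15] addr=0x48 blk=18 s=2: L1-HIT | VC [58, 32, 37]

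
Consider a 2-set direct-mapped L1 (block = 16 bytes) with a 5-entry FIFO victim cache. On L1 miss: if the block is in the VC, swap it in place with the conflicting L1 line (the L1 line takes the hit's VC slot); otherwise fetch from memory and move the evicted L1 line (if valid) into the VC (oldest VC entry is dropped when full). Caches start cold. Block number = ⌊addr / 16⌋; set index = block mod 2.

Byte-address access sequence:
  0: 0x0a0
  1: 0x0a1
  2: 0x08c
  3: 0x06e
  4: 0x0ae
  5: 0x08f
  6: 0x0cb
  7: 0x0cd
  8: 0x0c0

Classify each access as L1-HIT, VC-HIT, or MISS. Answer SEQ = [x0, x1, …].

SEQ = [MISS, L1-HIT, MISS, MISS, VC-HIT, VC-HIT, MISS, L1-HIT, L1-HIT]

0: 0xa0 (blk 10, set 0) → MISS  vc=[]
1: 0xa1 (blk 10, set 0) → L1-HIT  vc=[]
2: 0x8c (blk 8, set 0) → MISS  vc=[10]
3: 0x6e (blk 6, set 0) → MISS  vc=[10, 8]
4: 0xae (blk 10, set 0) → VC-HIT  vc=[6, 8]
5: 0x8f (blk 8, set 0) → VC-HIT  vc=[6, 10]
6: 0xcb (blk 12, set 0) → MISS  vc=[6, 10, 8]
7: 0xcd (blk 12, set 0) → L1-HIT  vc=[6, 10, 8]
8: 0xc0 (blk 12, set 0) → L1-HIT  vc=[6, 10, 8]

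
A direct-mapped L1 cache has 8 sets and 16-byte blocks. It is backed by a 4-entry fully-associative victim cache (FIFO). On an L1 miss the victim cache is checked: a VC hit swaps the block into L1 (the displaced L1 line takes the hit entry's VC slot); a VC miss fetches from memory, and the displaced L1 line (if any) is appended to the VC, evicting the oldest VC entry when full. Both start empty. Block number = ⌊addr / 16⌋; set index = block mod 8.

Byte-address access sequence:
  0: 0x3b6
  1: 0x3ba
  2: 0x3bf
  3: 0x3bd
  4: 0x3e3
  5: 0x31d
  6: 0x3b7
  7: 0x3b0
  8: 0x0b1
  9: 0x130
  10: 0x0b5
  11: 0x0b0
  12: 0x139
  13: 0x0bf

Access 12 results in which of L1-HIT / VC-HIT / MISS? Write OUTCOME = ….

  [0] addr=0x3b6 blk=59 s=3: MISS | VC []
  [1] addr=0x3ba blk=59 s=3: L1-HIT | VC []
  [2] addr=0x3bf blk=59 s=3: L1-HIT | VC []
  [3] addr=0x3bd blk=59 s=3: L1-HIT | VC []
  [4] addr=0x3e3 blk=62 s=6: MISS | VC []
  [5] addr=0x31d blk=49 s=1: MISS | VC []
  [6] addr=0x3b7 blk=59 s=3: L1-HIT | VC []
  [7] addr=0x3b0 blk=59 s=3: L1-HIT | VC []
  [8] addr=0xb1 blk=11 s=3: MISS | VC [59]
  [9] addr=0x130 blk=19 s=3: MISS | VC [59, 11]
  [10] addr=0xb5 blk=11 s=3: VC-HIT | VC [59, 19]
  [11] addr=0xb0 blk=11 s=3: L1-HIT | VC [59, 19]
  [12] addr=0x139 blk=19 s=3: VC-HIT | VC [59, 11]
  [13] addr=0xbf blk=11 s=3: VC-HIT | VC [59, 19]

OUTCOME = VC-HIT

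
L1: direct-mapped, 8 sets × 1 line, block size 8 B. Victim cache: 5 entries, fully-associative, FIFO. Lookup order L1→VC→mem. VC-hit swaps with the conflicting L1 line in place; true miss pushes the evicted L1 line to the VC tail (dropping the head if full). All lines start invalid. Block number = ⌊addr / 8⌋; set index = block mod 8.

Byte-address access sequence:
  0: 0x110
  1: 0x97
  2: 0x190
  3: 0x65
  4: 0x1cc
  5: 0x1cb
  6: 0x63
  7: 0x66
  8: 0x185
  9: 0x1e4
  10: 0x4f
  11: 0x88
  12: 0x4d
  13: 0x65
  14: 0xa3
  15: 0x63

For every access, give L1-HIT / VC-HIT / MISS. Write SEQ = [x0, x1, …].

SEQ = [MISS, MISS, MISS, MISS, MISS, L1-HIT, L1-HIT, L1-HIT, MISS, MISS, MISS, MISS, VC-HIT, VC-HIT, MISS, VC-HIT]

0: 0x110 (blk 34, set 2) → MISS  vc=[]
1: 0x97 (blk 18, set 2) → MISS  vc=[34]
2: 0x190 (blk 50, set 2) → MISS  vc=[34, 18]
3: 0x65 (blk 12, set 4) → MISS  vc=[34, 18]
4: 0x1cc (blk 57, set 1) → MISS  vc=[34, 18]
5: 0x1cb (blk 57, set 1) → L1-HIT  vc=[34, 18]
6: 0x63 (blk 12, set 4) → L1-HIT  vc=[34, 18]
7: 0x66 (blk 12, set 4) → L1-HIT  vc=[34, 18]
8: 0x185 (blk 48, set 0) → MISS  vc=[34, 18]
9: 0x1e4 (blk 60, set 4) → MISS  vc=[34, 18, 12]
10: 0x4f (blk 9, set 1) → MISS  vc=[34, 18, 12, 57]
11: 0x88 (blk 17, set 1) → MISS  vc=[34, 18, 12, 57, 9]
12: 0x4d (blk 9, set 1) → VC-HIT  vc=[34, 18, 12, 57, 17]
13: 0x65 (blk 12, set 4) → VC-HIT  vc=[34, 18, 60, 57, 17]
14: 0xa3 (blk 20, set 4) → MISS  vc=[18, 60, 57, 17, 12]
15: 0x63 (blk 12, set 4) → VC-HIT  vc=[18, 60, 57, 17, 20]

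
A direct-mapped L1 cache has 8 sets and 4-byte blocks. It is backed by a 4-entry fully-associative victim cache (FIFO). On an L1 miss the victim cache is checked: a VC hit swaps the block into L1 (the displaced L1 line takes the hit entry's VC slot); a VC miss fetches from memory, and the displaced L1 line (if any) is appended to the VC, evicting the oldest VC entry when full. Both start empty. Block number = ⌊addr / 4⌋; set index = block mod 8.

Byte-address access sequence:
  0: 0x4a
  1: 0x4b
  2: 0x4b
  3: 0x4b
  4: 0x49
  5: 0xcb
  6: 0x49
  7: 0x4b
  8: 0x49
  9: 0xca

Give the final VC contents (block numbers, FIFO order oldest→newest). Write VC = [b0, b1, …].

  [0] addr=0x4a blk=18 s=2: MISS | VC []
  [1] addr=0x4b blk=18 s=2: L1-HIT | VC []
  [2] addr=0x4b blk=18 s=2: L1-HIT | VC []
  [3] addr=0x4b blk=18 s=2: L1-HIT | VC []
  [4] addr=0x49 blk=18 s=2: L1-HIT | VC []
  [5] addr=0xcb blk=50 s=2: MISS | VC [18]
  [6] addr=0x49 blk=18 s=2: VC-HIT | VC [50]
  [7] addr=0x4b blk=18 s=2: L1-HIT | VC [50]
  [8] addr=0x49 blk=18 s=2: L1-HIT | VC [50]
  [9] addr=0xca blk=50 s=2: VC-HIT | VC [18]

VC = [18]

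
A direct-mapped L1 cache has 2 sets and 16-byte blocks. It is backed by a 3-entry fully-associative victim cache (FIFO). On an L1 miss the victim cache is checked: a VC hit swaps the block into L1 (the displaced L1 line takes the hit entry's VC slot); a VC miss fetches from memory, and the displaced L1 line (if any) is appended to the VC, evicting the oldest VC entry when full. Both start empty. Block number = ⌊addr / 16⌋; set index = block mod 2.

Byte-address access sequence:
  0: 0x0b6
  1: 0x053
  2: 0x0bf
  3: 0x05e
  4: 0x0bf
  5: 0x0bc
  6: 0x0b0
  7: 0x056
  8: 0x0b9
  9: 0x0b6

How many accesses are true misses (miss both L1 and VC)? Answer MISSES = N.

MISSES = 2

#0 0xb6→b11/s1 MISS; vc=[]
#1 0x53→b5/s1 MISS; vc=[11]
#2 0xbf→b11/s1 VC-HIT; vc=[5]
#3 0x5e→b5/s1 VC-HIT; vc=[11]
#4 0xbf→b11/s1 VC-HIT; vc=[5]
#5 0xbc→b11/s1 L1-HIT; vc=[5]
#6 0xb0→b11/s1 L1-HIT; vc=[5]
#7 0x56→b5/s1 VC-HIT; vc=[11]
#8 0xb9→b11/s1 VC-HIT; vc=[5]
#9 0xb6→b11/s1 L1-HIT; vc=[5]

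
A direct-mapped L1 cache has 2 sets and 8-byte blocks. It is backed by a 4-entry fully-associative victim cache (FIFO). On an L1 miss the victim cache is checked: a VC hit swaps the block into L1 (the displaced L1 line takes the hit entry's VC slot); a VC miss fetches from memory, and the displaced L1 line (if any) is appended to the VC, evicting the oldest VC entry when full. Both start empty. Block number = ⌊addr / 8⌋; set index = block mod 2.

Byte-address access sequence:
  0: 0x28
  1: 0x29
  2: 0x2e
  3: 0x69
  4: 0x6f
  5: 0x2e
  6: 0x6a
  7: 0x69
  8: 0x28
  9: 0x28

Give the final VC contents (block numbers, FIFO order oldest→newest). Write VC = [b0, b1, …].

VC = [13]

  [0] addr=0x28 blk=5 s=1: MISS | VC []
  [1] addr=0x29 blk=5 s=1: L1-HIT | VC []
  [2] addr=0x2e blk=5 s=1: L1-HIT | VC []
  [3] addr=0x69 blk=13 s=1: MISS | VC [5]
  [4] addr=0x6f blk=13 s=1: L1-HIT | VC [5]
  [5] addr=0x2e blk=5 s=1: VC-HIT | VC [13]
  [6] addr=0x6a blk=13 s=1: VC-HIT | VC [5]
  [7] addr=0x69 blk=13 s=1: L1-HIT | VC [5]
  [8] addr=0x28 blk=5 s=1: VC-HIT | VC [13]
  [9] addr=0x28 blk=5 s=1: L1-HIT | VC [13]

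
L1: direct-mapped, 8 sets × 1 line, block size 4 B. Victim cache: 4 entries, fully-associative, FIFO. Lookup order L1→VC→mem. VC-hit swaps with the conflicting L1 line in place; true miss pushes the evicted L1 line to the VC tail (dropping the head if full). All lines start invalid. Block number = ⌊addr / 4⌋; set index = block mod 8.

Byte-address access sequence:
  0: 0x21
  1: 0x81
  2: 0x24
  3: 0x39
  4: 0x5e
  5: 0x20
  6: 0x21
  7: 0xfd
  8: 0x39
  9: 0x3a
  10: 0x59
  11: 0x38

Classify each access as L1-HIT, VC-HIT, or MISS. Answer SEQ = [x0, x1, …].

SEQ = [MISS, MISS, MISS, MISS, MISS, VC-HIT, L1-HIT, MISS, L1-HIT, L1-HIT, MISS, VC-HIT]

  [0] addr=0x21 blk=8 s=0: MISS | VC []
  [1] addr=0x81 blk=32 s=0: MISS | VC [8]
  [2] addr=0x24 blk=9 s=1: MISS | VC [8]
  [3] addr=0x39 blk=14 s=6: MISS | VC [8]
  [4] addr=0x5e blk=23 s=7: MISS | VC [8]
  [5] addr=0x20 blk=8 s=0: VC-HIT | VC [32]
  [6] addr=0x21 blk=8 s=0: L1-HIT | VC [32]
  [7] addr=0xfd blk=63 s=7: MISS | VC [32, 23]
  [8] addr=0x39 blk=14 s=6: L1-HIT | VC [32, 23]
  [9] addr=0x3a blk=14 s=6: L1-HIT | VC [32, 23]
  [10] addr=0x59 blk=22 s=6: MISS | VC [32, 23, 14]
  [11] addr=0x38 blk=14 s=6: VC-HIT | VC [32, 23, 22]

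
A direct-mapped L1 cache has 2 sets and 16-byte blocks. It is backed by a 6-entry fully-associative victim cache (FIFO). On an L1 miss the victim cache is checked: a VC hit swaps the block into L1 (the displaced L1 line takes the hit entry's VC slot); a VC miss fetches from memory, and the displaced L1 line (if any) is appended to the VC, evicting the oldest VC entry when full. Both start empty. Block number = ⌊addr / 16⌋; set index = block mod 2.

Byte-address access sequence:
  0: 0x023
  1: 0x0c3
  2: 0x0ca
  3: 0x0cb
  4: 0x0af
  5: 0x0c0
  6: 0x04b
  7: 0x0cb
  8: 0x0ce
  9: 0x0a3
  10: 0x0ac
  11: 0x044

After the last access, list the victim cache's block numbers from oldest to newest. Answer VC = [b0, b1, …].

0: 0x23 (blk 2, set 0) → MISS  vc=[]
1: 0xc3 (blk 12, set 0) → MISS  vc=[2]
2: 0xca (blk 12, set 0) → L1-HIT  vc=[2]
3: 0xcb (blk 12, set 0) → L1-HIT  vc=[2]
4: 0xaf (blk 10, set 0) → MISS  vc=[2, 12]
5: 0xc0 (blk 12, set 0) → VC-HIT  vc=[2, 10]
6: 0x4b (blk 4, set 0) → MISS  vc=[2, 10, 12]
7: 0xcb (blk 12, set 0) → VC-HIT  vc=[2, 10, 4]
8: 0xce (blk 12, set 0) → L1-HIT  vc=[2, 10, 4]
9: 0xa3 (blk 10, set 0) → VC-HIT  vc=[2, 12, 4]
10: 0xac (blk 10, set 0) → L1-HIT  vc=[2, 12, 4]
11: 0x44 (blk 4, set 0) → VC-HIT  vc=[2, 12, 10]

VC = [2, 12, 10]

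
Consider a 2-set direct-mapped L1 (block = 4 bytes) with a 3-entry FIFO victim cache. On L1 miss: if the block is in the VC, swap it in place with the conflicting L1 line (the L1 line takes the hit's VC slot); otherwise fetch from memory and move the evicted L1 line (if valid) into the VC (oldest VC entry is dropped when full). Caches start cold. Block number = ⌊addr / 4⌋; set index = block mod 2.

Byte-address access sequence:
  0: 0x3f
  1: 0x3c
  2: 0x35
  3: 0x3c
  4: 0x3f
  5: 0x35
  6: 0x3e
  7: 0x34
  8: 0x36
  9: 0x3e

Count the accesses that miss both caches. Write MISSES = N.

MISSES = 2

#0 0x3f→b15/s1 MISS; vc=[]
#1 0x3c→b15/s1 L1-HIT; vc=[]
#2 0x35→b13/s1 MISS; vc=[15]
#3 0x3c→b15/s1 VC-HIT; vc=[13]
#4 0x3f→b15/s1 L1-HIT; vc=[13]
#5 0x35→b13/s1 VC-HIT; vc=[15]
#6 0x3e→b15/s1 VC-HIT; vc=[13]
#7 0x34→b13/s1 VC-HIT; vc=[15]
#8 0x36→b13/s1 L1-HIT; vc=[15]
#9 0x3e→b15/s1 VC-HIT; vc=[13]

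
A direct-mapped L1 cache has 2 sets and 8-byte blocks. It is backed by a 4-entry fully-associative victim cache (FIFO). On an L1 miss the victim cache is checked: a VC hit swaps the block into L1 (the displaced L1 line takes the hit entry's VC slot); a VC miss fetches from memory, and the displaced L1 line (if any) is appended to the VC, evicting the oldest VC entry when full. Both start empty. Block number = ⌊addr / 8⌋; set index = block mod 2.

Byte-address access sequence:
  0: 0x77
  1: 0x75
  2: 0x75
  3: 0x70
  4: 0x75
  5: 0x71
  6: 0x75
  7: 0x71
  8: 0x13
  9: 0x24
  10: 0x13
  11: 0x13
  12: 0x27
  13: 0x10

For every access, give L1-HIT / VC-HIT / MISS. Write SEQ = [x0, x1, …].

SEQ = [MISS, L1-HIT, L1-HIT, L1-HIT, L1-HIT, L1-HIT, L1-HIT, L1-HIT, MISS, MISS, VC-HIT, L1-HIT, VC-HIT, VC-HIT]

  [0] addr=0x77 blk=14 s=0: MISS | VC []
  [1] addr=0x75 blk=14 s=0: L1-HIT | VC []
  [2] addr=0x75 blk=14 s=0: L1-HIT | VC []
  [3] addr=0x70 blk=14 s=0: L1-HIT | VC []
  [4] addr=0x75 blk=14 s=0: L1-HIT | VC []
  [5] addr=0x71 blk=14 s=0: L1-HIT | VC []
  [6] addr=0x75 blk=14 s=0: L1-HIT | VC []
  [7] addr=0x71 blk=14 s=0: L1-HIT | VC []
  [8] addr=0x13 blk=2 s=0: MISS | VC [14]
  [9] addr=0x24 blk=4 s=0: MISS | VC [14, 2]
  [10] addr=0x13 blk=2 s=0: VC-HIT | VC [14, 4]
  [11] addr=0x13 blk=2 s=0: L1-HIT | VC [14, 4]
  [12] addr=0x27 blk=4 s=0: VC-HIT | VC [14, 2]
  [13] addr=0x10 blk=2 s=0: VC-HIT | VC [14, 4]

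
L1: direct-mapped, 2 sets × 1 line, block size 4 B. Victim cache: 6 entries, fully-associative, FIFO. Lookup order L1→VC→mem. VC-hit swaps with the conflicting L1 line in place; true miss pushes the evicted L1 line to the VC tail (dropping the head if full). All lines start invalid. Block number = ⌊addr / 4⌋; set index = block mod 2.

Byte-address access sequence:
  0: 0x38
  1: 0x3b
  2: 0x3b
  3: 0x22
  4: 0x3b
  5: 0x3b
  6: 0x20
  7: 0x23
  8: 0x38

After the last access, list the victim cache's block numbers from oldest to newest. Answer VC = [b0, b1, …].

0: 0x38 (blk 14, set 0) → MISS  vc=[]
1: 0x3b (blk 14, set 0) → L1-HIT  vc=[]
2: 0x3b (blk 14, set 0) → L1-HIT  vc=[]
3: 0x22 (blk 8, set 0) → MISS  vc=[14]
4: 0x3b (blk 14, set 0) → VC-HIT  vc=[8]
5: 0x3b (blk 14, set 0) → L1-HIT  vc=[8]
6: 0x20 (blk 8, set 0) → VC-HIT  vc=[14]
7: 0x23 (blk 8, set 0) → L1-HIT  vc=[14]
8: 0x38 (blk 14, set 0) → VC-HIT  vc=[8]

VC = [8]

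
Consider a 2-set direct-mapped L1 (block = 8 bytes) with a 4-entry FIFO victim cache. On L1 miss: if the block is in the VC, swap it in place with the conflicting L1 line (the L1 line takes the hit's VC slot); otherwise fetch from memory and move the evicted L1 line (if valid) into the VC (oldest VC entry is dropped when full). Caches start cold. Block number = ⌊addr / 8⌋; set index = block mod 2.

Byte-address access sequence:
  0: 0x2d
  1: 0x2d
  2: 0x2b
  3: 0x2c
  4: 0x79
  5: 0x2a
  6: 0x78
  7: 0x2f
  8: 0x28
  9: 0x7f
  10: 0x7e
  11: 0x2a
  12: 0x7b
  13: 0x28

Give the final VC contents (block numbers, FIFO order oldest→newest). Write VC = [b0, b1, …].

VC = [15]

0: 0x2d (blk 5, set 1) → MISS  vc=[]
1: 0x2d (blk 5, set 1) → L1-HIT  vc=[]
2: 0x2b (blk 5, set 1) → L1-HIT  vc=[]
3: 0x2c (blk 5, set 1) → L1-HIT  vc=[]
4: 0x79 (blk 15, set 1) → MISS  vc=[5]
5: 0x2a (blk 5, set 1) → VC-HIT  vc=[15]
6: 0x78 (blk 15, set 1) → VC-HIT  vc=[5]
7: 0x2f (blk 5, set 1) → VC-HIT  vc=[15]
8: 0x28 (blk 5, set 1) → L1-HIT  vc=[15]
9: 0x7f (blk 15, set 1) → VC-HIT  vc=[5]
10: 0x7e (blk 15, set 1) → L1-HIT  vc=[5]
11: 0x2a (blk 5, set 1) → VC-HIT  vc=[15]
12: 0x7b (blk 15, set 1) → VC-HIT  vc=[5]
13: 0x28 (blk 5, set 1) → VC-HIT  vc=[15]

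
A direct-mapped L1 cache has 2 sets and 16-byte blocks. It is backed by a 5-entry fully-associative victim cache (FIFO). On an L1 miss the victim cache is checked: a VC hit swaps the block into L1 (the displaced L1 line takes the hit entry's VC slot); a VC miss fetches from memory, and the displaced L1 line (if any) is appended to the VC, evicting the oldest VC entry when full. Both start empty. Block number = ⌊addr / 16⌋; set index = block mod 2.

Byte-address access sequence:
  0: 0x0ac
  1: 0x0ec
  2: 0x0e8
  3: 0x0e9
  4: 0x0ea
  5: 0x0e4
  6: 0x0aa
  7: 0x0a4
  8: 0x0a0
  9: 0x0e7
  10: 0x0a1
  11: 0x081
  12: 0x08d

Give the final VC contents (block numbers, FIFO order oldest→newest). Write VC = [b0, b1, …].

0: 0xac (blk 10, set 0) → MISS  vc=[]
1: 0xec (blk 14, set 0) → MISS  vc=[10]
2: 0xe8 (blk 14, set 0) → L1-HIT  vc=[10]
3: 0xe9 (blk 14, set 0) → L1-HIT  vc=[10]
4: 0xea (blk 14, set 0) → L1-HIT  vc=[10]
5: 0xe4 (blk 14, set 0) → L1-HIT  vc=[10]
6: 0xaa (blk 10, set 0) → VC-HIT  vc=[14]
7: 0xa4 (blk 10, set 0) → L1-HIT  vc=[14]
8: 0xa0 (blk 10, set 0) → L1-HIT  vc=[14]
9: 0xe7 (blk 14, set 0) → VC-HIT  vc=[10]
10: 0xa1 (blk 10, set 0) → VC-HIT  vc=[14]
11: 0x81 (blk 8, set 0) → MISS  vc=[14, 10]
12: 0x8d (blk 8, set 0) → L1-HIT  vc=[14, 10]

VC = [14, 10]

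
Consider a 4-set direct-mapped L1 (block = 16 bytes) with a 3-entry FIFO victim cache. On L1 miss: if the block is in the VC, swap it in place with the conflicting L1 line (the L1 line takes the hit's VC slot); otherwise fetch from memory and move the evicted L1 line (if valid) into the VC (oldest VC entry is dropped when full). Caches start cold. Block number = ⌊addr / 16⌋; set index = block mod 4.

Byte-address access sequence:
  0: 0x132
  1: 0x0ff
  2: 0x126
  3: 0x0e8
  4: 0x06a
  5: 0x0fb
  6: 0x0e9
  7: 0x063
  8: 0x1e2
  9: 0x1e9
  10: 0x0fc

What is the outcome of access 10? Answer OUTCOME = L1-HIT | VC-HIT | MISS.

#0 0x132→b19/s3 MISS; vc=[]
#1 0xff→b15/s3 MISS; vc=[19]
#2 0x126→b18/s2 MISS; vc=[19]
#3 0xe8→b14/s2 MISS; vc=[19,18]
#4 0x6a→b6/s2 MISS; vc=[19,18,14]
#5 0xfb→b15/s3 L1-HIT; vc=[19,18,14]
#6 0xe9→b14/s2 VC-HIT; vc=[19,18,6]
#7 0x63→b6/s2 VC-HIT; vc=[19,18,14]
#8 0x1e2→b30/s2 MISS; vc=[18,14,6]
#9 0x1e9→b30/s2 L1-HIT; vc=[18,14,6]
#10 0xfc→b15/s3 L1-HIT; vc=[18,14,6]

OUTCOME = L1-HIT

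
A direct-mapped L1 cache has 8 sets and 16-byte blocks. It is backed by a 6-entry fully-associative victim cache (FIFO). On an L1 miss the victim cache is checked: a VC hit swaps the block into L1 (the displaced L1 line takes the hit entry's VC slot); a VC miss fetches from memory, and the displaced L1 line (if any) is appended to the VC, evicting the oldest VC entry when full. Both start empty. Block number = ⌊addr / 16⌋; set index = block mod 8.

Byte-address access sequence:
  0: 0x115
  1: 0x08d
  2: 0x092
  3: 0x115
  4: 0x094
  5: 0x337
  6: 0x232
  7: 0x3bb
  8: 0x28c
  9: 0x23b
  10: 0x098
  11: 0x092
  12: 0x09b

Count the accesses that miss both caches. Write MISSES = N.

MISSES = 7

0: 0x115 (blk 17, set 1) → MISS  vc=[]
1: 0x8d (blk 8, set 0) → MISS  vc=[]
2: 0x92 (blk 9, set 1) → MISS  vc=[17]
3: 0x115 (blk 17, set 1) → VC-HIT  vc=[9]
4: 0x94 (blk 9, set 1) → VC-HIT  vc=[17]
5: 0x337 (blk 51, set 3) → MISS  vc=[17]
6: 0x232 (blk 35, set 3) → MISS  vc=[17, 51]
7: 0x3bb (blk 59, set 3) → MISS  vc=[17, 51, 35]
8: 0x28c (blk 40, set 0) → MISS  vc=[17, 51, 35, 8]
9: 0x23b (blk 35, set 3) → VC-HIT  vc=[17, 51, 59, 8]
10: 0x98 (blk 9, set 1) → L1-HIT  vc=[17, 51, 59, 8]
11: 0x92 (blk 9, set 1) → L1-HIT  vc=[17, 51, 59, 8]
12: 0x9b (blk 9, set 1) → L1-HIT  vc=[17, 51, 59, 8]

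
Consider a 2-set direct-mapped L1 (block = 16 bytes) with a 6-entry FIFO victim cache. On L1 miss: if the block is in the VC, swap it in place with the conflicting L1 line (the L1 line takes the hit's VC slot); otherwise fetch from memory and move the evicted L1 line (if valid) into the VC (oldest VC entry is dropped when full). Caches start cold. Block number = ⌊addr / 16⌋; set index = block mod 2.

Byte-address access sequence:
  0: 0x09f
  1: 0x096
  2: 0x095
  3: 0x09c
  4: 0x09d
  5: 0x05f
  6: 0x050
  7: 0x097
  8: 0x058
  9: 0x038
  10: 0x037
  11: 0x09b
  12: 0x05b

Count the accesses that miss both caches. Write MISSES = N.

  [0] addr=0x9f blk=9 s=1: MISS | VC []
  [1] addr=0x96 blk=9 s=1: L1-HIT | VC []
  [2] addr=0x95 blk=9 s=1: L1-HIT | VC []
  [3] addr=0x9c blk=9 s=1: L1-HIT | VC []
  [4] addr=0x9d blk=9 s=1: L1-HIT | VC []
  [5] addr=0x5f blk=5 s=1: MISS | VC [9]
  [6] addr=0x50 blk=5 s=1: L1-HIT | VC [9]
  [7] addr=0x97 blk=9 s=1: VC-HIT | VC [5]
  [8] addr=0x58 blk=5 s=1: VC-HIT | VC [9]
  [9] addr=0x38 blk=3 s=1: MISS | VC [9, 5]
  [10] addr=0x37 blk=3 s=1: L1-HIT | VC [9, 5]
  [11] addr=0x9b blk=9 s=1: VC-HIT | VC [3, 5]
  [12] addr=0x5b blk=5 s=1: VC-HIT | VC [3, 9]

MISSES = 3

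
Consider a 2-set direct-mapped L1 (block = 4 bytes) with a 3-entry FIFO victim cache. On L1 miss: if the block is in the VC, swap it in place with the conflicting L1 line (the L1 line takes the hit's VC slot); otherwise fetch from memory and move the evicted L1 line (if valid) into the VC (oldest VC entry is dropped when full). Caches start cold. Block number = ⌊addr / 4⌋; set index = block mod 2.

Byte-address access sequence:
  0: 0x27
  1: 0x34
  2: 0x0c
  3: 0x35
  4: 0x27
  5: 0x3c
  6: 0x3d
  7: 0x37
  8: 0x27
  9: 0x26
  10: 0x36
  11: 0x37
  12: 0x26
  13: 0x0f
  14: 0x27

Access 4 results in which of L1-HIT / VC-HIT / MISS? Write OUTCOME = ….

0: 0x27 (blk 9, set 1) → MISS  vc=[]
1: 0x34 (blk 13, set 1) → MISS  vc=[9]
2: 0xc (blk 3, set 1) → MISS  vc=[9, 13]
3: 0x35 (blk 13, set 1) → VC-HIT  vc=[9, 3]
4: 0x27 (blk 9, set 1) → VC-HIT  vc=[13, 3]
5: 0x3c (blk 15, set 1) → MISS  vc=[13, 3, 9]
6: 0x3d (blk 15, set 1) → L1-HIT  vc=[13, 3, 9]
7: 0x37 (blk 13, set 1) → VC-HIT  vc=[15, 3, 9]
8: 0x27 (blk 9, set 1) → VC-HIT  vc=[15, 3, 13]
9: 0x26 (blk 9, set 1) → L1-HIT  vc=[15, 3, 13]
10: 0x36 (blk 13, set 1) → VC-HIT  vc=[15, 3, 9]
11: 0x37 (blk 13, set 1) → L1-HIT  vc=[15, 3, 9]
12: 0x26 (blk 9, set 1) → VC-HIT  vc=[15, 3, 13]
13: 0xf (blk 3, set 1) → VC-HIT  vc=[15, 9, 13]
14: 0x27 (blk 9, set 1) → VC-HIT  vc=[15, 3, 13]

OUTCOME = VC-HIT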